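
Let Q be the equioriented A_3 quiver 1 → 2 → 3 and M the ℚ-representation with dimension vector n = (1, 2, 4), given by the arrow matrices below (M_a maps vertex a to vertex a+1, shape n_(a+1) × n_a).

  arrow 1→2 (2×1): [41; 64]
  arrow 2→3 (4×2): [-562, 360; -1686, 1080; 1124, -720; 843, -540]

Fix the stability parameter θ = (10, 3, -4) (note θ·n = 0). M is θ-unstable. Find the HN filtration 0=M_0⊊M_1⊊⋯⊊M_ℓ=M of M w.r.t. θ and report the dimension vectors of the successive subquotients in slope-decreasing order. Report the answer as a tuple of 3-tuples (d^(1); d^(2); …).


Barcode: M ≅ I[1,3], I[2,2], I[3,3]^3. HN layers by μ_θ (2 steps, strictly decreasing):
  μ^(1)=3; μ^(2)=-4

((1, 2, 1); (0, 0, 3))


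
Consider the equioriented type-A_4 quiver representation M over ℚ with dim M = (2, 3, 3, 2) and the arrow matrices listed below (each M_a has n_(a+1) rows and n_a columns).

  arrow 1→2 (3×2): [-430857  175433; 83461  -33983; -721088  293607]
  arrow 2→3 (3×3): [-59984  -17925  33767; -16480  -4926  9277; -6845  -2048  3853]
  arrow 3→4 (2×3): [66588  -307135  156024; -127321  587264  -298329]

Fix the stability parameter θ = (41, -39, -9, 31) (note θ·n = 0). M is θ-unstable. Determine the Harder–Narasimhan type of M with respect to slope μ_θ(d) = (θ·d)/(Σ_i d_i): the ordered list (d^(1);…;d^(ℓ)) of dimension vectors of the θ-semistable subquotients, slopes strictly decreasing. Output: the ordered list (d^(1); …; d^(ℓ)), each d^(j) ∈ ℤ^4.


Barcode: M ≅ I[1,3], I[1,4], I[2,4]. HN layers by μ_θ (4 steps, strictly decreasing):
  μ^(1)=31; μ^(2)=-7/3; μ^(3)=-9; μ^(4)=-39

((0, 0, 0, 2); (2, 2, 2, 0); (0, 0, 1, 0); (0, 1, 0, 0))


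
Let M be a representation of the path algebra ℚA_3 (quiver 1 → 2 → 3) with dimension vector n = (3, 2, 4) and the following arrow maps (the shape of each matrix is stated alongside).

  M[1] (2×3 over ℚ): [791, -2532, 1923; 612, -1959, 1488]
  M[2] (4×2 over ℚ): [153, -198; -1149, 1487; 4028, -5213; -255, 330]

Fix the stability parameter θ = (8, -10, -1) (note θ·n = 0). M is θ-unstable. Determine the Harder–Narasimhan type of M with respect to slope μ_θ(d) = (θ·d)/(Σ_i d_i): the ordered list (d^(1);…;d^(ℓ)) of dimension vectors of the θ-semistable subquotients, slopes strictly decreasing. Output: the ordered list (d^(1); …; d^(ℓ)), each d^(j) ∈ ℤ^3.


Via rank(M_{q-1}∘⋯∘M_p): M ≅ I[1,1], I[1,3]^2, I[3,3]^2.
μ_θ-semistable layers: μ^(1)=8; μ^(2)=-1

((1, 0, 0); (2, 2, 4))


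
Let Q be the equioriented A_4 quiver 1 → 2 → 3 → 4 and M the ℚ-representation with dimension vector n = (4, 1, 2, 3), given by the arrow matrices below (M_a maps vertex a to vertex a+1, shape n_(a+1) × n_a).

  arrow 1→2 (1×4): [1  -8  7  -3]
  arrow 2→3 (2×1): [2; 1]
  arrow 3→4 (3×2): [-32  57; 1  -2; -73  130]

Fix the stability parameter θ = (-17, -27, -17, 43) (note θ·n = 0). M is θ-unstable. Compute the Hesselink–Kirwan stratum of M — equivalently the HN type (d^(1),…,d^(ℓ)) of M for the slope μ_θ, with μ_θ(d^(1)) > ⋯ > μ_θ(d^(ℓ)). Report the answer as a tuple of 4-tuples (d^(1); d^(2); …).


Interval decomposition of M: I[1,1]^3, I[1,4], I[3,4], I[4,4].
HN type (ℓ=3): μ^(1)=43; μ^(2)=-17; μ^(3)=-22

((0, 0, 0, 3); (3, 0, 2, 0); (1, 1, 0, 0))


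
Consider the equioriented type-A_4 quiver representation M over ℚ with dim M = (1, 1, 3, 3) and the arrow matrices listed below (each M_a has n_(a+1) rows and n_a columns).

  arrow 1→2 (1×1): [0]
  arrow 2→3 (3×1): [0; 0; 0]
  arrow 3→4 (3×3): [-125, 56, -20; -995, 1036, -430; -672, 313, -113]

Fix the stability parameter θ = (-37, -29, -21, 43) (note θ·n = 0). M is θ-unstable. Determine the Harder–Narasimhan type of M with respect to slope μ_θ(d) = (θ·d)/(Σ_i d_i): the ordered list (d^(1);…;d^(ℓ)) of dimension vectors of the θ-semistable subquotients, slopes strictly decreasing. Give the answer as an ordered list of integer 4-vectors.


Barcode: M ≅ I[1,1], I[2,2], I[3,4]^3. HN layers by μ_θ (4 steps, strictly decreasing):
  μ^(1)=43; μ^(2)=-21; μ^(3)=-29; μ^(4)=-37

((0, 0, 0, 3); (0, 0, 3, 0); (0, 1, 0, 0); (1, 0, 0, 0))


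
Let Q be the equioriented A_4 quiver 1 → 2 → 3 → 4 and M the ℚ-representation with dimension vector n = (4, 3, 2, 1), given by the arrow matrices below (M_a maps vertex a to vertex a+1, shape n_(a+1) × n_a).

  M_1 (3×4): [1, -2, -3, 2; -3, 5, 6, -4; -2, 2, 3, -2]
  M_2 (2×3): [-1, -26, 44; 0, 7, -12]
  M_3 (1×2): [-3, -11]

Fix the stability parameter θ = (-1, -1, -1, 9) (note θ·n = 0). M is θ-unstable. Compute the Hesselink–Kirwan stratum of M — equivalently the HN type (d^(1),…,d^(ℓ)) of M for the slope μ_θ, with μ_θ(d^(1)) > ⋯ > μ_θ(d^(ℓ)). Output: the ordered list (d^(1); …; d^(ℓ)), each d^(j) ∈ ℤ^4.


Barcode: M ≅ I[1,1], I[1,2], I[1,3], I[1,4]. HN layers by μ_θ (2 steps, strictly decreasing):
  μ^(1)=9; μ^(2)=-1

((0, 0, 0, 1); (4, 3, 2, 0))


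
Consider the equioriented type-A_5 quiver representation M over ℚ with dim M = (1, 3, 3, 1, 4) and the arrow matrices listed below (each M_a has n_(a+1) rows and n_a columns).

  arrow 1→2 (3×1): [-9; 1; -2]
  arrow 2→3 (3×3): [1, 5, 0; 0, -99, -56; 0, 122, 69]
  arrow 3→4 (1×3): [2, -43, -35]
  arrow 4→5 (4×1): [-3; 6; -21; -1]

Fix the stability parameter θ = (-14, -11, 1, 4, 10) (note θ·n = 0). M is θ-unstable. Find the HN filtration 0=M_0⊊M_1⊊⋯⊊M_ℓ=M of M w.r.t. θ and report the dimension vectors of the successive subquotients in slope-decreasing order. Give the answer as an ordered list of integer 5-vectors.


Interval decomposition of M: I[1,5], I[2,3]^2, I[5,5]^3.
HN type (ℓ=5): μ^(1)=10; μ^(2)=4; μ^(3)=1; μ^(4)=-11; μ^(5)=-14

((0, 0, 0, 0, 4); (0, 0, 0, 1, 0); (0, 0, 3, 0, 0); (0, 3, 0, 0, 0); (1, 0, 0, 0, 0))


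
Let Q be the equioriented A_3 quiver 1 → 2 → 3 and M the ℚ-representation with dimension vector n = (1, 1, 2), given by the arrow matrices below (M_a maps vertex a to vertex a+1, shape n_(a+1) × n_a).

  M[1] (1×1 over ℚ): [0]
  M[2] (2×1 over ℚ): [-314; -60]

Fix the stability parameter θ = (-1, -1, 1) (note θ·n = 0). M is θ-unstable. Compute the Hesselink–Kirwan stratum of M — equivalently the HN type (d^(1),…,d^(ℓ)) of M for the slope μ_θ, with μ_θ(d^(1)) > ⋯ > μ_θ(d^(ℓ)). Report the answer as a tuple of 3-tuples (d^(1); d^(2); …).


Interval decomposition of M: I[1,1], I[2,3], I[3,3].
HN type (ℓ=2): μ^(1)=1; μ^(2)=-1

((0, 0, 2); (1, 1, 0))


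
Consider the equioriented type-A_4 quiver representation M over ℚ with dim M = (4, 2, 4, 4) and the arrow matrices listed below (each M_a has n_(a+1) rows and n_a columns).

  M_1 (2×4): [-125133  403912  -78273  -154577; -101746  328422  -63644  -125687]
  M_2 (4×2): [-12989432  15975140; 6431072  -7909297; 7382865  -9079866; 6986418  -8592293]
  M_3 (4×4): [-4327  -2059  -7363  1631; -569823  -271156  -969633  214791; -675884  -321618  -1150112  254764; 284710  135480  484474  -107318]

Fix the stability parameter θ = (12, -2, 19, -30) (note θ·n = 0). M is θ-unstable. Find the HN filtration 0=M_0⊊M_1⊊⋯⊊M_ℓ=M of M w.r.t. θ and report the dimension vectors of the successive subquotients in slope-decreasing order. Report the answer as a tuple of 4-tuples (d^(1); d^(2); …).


Interval decomposition of M: I[1,1]^2, I[1,4]^2, I[3,3]^2, I[4,4]^2.
HN type (ℓ=4): μ^(1)=19; μ^(2)=12; μ^(3)=-1/4; μ^(4)=-30

((0, 0, 2, 0); (2, 0, 0, 0); (2, 2, 2, 2); (0, 0, 0, 2))


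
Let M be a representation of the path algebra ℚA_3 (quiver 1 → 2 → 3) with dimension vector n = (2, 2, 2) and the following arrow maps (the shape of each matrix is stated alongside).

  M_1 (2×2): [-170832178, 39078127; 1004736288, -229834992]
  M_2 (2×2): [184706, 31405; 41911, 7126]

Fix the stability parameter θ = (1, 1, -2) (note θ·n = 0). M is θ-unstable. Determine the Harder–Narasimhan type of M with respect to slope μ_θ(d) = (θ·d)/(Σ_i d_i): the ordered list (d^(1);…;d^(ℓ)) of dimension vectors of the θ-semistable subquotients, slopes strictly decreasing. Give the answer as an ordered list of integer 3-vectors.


Interval decomposition of M: I[1,1], I[1,3], I[2,3].
HN type (ℓ=3): μ^(1)=1; μ^(2)=0; μ^(3)=-1/2

((1, 0, 0); (1, 1, 1); (0, 1, 1))


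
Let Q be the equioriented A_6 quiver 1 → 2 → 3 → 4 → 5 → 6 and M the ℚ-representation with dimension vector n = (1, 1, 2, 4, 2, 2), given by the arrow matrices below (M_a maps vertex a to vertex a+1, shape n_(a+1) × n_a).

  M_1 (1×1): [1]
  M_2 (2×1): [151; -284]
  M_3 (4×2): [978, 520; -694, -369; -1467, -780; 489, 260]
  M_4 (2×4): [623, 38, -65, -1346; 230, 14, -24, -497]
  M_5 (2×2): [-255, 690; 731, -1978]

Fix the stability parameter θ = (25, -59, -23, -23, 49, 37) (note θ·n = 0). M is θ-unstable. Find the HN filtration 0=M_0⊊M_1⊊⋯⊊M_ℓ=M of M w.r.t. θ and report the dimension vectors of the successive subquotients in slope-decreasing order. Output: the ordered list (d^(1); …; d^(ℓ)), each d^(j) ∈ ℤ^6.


Interval decomposition of M: I[1,6], I[3,4], I[4,4], I[4,5], I[6,6].
HN type (ℓ=5): μ^(1)=49; μ^(2)=43; μ^(3)=37; μ^(4)=-20; μ^(5)=-23

((0, 0, 0, 0, 1, 0); (0, 0, 0, 0, 1, 1); (0, 0, 0, 0, 0, 1); (1, 1, 1, 1, 0, 0); (0, 0, 1, 3, 0, 0))


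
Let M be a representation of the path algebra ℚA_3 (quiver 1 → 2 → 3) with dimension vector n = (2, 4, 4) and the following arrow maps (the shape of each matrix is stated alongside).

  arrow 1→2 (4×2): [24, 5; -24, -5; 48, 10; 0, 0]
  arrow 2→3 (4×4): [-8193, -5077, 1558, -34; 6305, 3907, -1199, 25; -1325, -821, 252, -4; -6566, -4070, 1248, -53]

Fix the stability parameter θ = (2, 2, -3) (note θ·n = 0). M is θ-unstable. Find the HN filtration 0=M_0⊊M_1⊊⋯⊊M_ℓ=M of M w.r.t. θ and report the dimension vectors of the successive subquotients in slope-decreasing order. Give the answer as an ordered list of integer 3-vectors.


Via rank(M_{q-1}∘⋯∘M_p): M ≅ I[1,1], I[1,2], I[2,3]^3, I[3,3].
μ_θ-semistable layers: μ^(1)=2; μ^(2)=-1/2; μ^(3)=-3

((2, 1, 0); (0, 3, 3); (0, 0, 1))


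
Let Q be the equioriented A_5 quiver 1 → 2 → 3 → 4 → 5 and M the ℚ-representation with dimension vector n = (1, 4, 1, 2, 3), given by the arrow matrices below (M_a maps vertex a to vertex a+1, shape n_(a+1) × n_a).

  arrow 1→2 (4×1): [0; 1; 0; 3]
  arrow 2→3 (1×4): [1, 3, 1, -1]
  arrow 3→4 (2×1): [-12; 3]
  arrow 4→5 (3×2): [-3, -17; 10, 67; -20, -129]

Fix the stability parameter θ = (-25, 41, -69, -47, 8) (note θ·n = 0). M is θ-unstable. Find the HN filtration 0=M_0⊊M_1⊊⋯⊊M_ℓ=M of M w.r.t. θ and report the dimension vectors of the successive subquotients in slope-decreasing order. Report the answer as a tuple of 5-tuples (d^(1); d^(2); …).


Interval decomposition of M: I[1,2], I[2,2]^2, I[2,5], I[4,5], I[5,5].
HN type (ℓ=4): μ^(1)=41; μ^(2)=8; μ^(3)=-25; μ^(4)=-47

((0, 3, 0, 0, 0); (0, 0, 0, 0, 3); (1, 1, 1, 1, 0); (0, 0, 0, 1, 0))


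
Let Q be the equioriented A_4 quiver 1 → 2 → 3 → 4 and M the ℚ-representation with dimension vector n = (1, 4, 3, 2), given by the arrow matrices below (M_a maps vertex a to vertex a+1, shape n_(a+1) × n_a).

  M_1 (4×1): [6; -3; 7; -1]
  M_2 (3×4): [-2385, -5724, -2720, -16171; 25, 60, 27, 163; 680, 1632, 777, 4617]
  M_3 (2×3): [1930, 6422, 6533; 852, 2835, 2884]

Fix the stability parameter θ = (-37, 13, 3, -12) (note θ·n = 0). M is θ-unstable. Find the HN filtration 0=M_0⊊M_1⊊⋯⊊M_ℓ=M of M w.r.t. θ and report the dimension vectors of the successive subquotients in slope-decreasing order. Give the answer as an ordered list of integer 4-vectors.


Via rank(M_{q-1}∘⋯∘M_p): M ≅ I[1,3], I[2,2], I[2,4]^2.
μ_θ-semistable layers: μ^(1)=13; μ^(2)=8; μ^(3)=4/3; μ^(4)=-37

((0, 1, 0, 0); (0, 1, 1, 0); (0, 2, 2, 2); (1, 0, 0, 0))


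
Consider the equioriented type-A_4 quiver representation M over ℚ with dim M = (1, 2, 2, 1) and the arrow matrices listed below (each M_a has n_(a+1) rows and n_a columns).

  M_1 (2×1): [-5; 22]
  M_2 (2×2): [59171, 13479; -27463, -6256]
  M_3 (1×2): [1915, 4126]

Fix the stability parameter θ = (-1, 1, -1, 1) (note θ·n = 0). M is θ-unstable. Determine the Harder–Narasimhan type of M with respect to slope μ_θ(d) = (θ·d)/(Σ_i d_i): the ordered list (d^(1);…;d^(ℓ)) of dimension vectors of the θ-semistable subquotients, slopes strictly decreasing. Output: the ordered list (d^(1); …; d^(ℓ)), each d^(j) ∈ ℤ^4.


Via rank(M_{q-1}∘⋯∘M_p): M ≅ I[1,4], I[2,3].
μ_θ-semistable layers: μ^(1)=1; μ^(2)=0; μ^(3)=-1

((0, 0, 0, 1); (0, 2, 2, 0); (1, 0, 0, 0))


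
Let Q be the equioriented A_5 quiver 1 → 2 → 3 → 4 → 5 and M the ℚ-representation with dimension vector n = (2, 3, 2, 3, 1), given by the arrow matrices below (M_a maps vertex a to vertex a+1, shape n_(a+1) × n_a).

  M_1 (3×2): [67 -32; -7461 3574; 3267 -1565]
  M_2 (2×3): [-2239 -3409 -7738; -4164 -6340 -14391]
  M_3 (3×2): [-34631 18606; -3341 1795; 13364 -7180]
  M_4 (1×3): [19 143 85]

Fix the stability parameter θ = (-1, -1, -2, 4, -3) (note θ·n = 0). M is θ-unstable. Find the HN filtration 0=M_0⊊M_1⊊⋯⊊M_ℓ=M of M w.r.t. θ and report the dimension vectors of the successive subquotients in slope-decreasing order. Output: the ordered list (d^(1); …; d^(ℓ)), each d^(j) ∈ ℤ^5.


Barcode: M ≅ I[1,4], I[1,5], I[2,2], I[4,4]. HN layers by μ_θ (4 steps, strictly decreasing):
  μ^(1)=4; μ^(2)=1/2; μ^(3)=-1; μ^(4)=-4/3

((0, 0, 0, 2, 0); (0, 0, 0, 1, 1); (0, 1, 0, 0, 0); (2, 2, 2, 0, 0))


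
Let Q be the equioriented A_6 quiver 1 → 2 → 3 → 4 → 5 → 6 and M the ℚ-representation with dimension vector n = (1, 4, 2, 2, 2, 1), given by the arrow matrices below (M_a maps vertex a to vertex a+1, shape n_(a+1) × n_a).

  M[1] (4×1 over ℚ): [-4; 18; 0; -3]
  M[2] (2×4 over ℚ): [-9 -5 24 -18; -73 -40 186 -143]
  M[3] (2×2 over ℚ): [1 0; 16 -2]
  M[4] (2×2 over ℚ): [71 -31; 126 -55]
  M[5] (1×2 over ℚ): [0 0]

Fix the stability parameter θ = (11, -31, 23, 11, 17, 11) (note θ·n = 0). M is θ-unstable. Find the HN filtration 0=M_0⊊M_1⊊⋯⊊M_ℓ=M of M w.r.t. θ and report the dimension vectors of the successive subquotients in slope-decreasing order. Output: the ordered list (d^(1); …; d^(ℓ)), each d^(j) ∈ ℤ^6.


Interval decomposition of M: I[1,5], I[2,2]^2, I[2,5], I[6,6].
HN type (ℓ=4): μ^(1)=17; μ^(2)=11; μ^(3)=-10; μ^(4)=-31

((0, 0, 2, 2, 2, 0); (0, 0, 0, 0, 0, 1); (1, 1, 0, 0, 0, 0); (0, 3, 0, 0, 0, 0))


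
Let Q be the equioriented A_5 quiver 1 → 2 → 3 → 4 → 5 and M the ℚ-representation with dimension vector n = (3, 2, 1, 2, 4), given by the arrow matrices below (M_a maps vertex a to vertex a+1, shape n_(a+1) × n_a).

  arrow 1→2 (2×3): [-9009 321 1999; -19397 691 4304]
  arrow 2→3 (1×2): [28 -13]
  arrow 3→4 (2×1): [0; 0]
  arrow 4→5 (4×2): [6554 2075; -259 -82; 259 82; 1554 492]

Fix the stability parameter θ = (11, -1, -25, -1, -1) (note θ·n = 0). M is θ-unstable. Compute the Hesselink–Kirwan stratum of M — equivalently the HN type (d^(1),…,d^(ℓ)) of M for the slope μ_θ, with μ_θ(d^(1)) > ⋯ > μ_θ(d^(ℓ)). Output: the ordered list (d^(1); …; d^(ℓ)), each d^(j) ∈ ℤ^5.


Interval decomposition of M: I[1,1], I[1,2], I[1,3], I[4,5]^2, I[5,5]^2.
HN type (ℓ=4): μ^(1)=11; μ^(2)=5; μ^(3)=-1; μ^(4)=-5

((1, 0, 0, 0, 0); (1, 1, 0, 0, 0); (0, 0, 0, 2, 4); (1, 1, 1, 0, 0))


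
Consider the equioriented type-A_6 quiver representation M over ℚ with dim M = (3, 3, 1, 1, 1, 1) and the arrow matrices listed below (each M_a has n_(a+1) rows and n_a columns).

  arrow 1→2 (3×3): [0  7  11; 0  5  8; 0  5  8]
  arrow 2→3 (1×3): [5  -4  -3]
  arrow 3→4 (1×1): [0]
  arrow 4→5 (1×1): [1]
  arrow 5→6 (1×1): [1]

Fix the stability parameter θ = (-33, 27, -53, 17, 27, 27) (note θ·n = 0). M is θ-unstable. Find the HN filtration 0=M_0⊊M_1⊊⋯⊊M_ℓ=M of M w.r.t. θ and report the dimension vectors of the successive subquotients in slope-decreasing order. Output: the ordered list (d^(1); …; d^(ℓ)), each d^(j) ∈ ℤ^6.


Interval decomposition of M: I[1,1], I[1,2], I[1,3], I[2,2], I[4,6].
HN type (ℓ=4): μ^(1)=27; μ^(2)=17; μ^(3)=-13; μ^(4)=-33

((0, 2, 0, 0, 1, 1); (0, 0, 0, 1, 0, 0); (0, 1, 1, 0, 0, 0); (3, 0, 0, 0, 0, 0))


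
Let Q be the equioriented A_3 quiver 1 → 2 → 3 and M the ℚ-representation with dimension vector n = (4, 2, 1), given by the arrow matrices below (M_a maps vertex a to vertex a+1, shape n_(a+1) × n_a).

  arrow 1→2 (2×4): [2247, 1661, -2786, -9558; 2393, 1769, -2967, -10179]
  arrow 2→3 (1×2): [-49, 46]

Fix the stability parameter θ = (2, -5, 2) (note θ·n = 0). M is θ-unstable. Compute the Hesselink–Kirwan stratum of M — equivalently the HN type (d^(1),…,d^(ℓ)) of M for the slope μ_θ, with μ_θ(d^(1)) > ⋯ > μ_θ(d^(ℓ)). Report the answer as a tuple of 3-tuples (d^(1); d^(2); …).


Interval decomposition of M: I[1,1]^2, I[1,2], I[1,3].
HN type (ℓ=2): μ^(1)=2; μ^(2)=-3/2

((2, 0, 1); (2, 2, 0))


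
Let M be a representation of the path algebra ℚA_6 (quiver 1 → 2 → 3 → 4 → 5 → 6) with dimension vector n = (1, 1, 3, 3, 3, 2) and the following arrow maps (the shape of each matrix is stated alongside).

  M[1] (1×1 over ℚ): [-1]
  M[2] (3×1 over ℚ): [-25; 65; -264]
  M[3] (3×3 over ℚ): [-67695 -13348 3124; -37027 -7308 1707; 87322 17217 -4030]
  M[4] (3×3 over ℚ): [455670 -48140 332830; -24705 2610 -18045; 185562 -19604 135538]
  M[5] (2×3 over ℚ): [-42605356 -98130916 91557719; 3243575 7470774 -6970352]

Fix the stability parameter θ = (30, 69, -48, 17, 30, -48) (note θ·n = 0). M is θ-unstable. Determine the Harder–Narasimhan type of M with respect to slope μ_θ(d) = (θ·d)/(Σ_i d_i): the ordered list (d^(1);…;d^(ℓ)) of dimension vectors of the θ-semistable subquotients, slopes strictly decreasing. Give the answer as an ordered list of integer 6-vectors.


Via rank(M_{q-1}∘⋯∘M_p): M ≅ I[1,4], I[3,4], I[3,6], I[5,5], I[5,6].
μ_θ-semistable layers: μ^(1)=30; μ^(2)=17; μ^(3)=-1/3; μ^(4)=-9; μ^(5)=-48

((0, 0, 0, 0, 1, 0); (1, 1, 1, 2, 0, 0); (0, 0, 0, 1, 1, 1); (0, 0, 0, 0, 1, 1); (0, 0, 2, 0, 0, 0))


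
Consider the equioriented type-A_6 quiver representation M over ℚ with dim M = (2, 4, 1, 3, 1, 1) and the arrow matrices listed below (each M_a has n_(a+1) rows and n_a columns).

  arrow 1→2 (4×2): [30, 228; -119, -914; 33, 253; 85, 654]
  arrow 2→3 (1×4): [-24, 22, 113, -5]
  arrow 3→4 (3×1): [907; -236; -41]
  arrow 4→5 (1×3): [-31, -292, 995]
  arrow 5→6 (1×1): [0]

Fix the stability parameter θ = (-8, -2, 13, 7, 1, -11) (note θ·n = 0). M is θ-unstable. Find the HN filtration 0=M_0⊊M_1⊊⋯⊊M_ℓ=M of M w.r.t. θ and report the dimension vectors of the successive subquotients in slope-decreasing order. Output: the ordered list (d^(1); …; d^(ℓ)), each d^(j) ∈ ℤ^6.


Interval decomposition of M: I[1,2], I[1,4], I[2,2]^2, I[4,4], I[4,5], I[6,6].
HN type (ℓ=6): μ^(1)=10; μ^(2)=7; μ^(3)=4; μ^(4)=-2; μ^(5)=-8; μ^(6)=-11

((0, 0, 1, 1, 0, 0); (0, 0, 0, 1, 0, 0); (0, 0, 0, 1, 1, 0); (0, 4, 0, 0, 0, 0); (2, 0, 0, 0, 0, 0); (0, 0, 0, 0, 0, 1))


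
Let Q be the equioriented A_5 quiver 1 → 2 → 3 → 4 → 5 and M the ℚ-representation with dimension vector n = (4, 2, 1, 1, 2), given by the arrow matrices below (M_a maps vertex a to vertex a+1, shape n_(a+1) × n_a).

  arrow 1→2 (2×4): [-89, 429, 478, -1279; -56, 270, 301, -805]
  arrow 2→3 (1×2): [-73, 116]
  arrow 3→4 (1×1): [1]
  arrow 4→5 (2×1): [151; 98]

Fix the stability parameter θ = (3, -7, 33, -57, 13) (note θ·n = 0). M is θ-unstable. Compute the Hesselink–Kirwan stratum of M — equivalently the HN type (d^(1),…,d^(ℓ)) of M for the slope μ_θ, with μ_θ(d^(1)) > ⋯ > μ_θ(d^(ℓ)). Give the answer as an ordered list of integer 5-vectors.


Interval decomposition of M: I[1,1]^2, I[1,2], I[1,5], I[5,5].
HN type (ℓ=4): μ^(1)=13; μ^(2)=3; μ^(3)=-2; μ^(4)=-7

((0, 0, 0, 0, 2); (2, 0, 0, 0, 0); (1, 1, 0, 0, 0); (1, 1, 1, 1, 0))


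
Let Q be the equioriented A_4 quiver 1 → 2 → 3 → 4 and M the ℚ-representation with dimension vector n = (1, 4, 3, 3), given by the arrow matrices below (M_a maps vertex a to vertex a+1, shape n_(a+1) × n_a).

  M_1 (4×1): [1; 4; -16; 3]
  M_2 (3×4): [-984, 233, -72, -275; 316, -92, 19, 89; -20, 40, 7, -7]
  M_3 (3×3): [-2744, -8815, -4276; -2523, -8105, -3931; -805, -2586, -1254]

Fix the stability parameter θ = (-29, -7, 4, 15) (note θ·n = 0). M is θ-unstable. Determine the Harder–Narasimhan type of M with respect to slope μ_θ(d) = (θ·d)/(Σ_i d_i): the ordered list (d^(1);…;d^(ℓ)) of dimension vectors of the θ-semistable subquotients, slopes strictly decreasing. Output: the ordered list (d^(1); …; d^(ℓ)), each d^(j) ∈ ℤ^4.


Interval decomposition of M: I[1,4], I[2,2]^2, I[2,4], I[3,4].
HN type (ℓ=4): μ^(1)=15; μ^(2)=4; μ^(3)=-7; μ^(4)=-29

((0, 0, 0, 3); (0, 0, 3, 0); (0, 4, 0, 0); (1, 0, 0, 0))


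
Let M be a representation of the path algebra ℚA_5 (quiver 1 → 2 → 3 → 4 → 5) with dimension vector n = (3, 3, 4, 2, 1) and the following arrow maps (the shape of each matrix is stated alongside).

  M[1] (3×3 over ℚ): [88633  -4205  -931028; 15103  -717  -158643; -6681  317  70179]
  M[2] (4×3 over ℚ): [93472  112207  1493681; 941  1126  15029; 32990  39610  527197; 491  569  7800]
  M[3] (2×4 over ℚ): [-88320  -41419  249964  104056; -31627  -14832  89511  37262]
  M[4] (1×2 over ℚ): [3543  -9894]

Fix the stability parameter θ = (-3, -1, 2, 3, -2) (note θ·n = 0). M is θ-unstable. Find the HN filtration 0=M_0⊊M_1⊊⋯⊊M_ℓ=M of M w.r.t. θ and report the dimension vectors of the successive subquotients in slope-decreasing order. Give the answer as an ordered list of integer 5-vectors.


Interval decomposition of M: I[1,3], I[1,4], I[1,5], I[3,3].
HN type (ℓ=5): μ^(1)=3; μ^(2)=2; μ^(3)=1; μ^(4)=-1; μ^(5)=-3

((0, 0, 0, 1, 0); (0, 0, 3, 0, 0); (0, 0, 1, 1, 1); (0, 3, 0, 0, 0); (3, 0, 0, 0, 0))


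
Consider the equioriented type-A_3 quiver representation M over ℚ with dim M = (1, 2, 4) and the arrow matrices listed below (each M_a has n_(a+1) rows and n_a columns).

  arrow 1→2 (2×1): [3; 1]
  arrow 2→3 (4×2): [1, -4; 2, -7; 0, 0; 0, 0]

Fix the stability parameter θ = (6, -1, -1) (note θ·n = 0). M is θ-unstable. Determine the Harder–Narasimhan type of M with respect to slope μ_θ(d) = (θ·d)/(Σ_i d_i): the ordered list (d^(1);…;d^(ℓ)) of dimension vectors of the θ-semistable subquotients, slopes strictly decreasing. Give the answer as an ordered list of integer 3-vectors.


Interval decomposition of M: I[1,3], I[2,3], I[3,3]^2.
HN type (ℓ=2): μ^(1)=4/3; μ^(2)=-1

((1, 1, 1); (0, 1, 3))


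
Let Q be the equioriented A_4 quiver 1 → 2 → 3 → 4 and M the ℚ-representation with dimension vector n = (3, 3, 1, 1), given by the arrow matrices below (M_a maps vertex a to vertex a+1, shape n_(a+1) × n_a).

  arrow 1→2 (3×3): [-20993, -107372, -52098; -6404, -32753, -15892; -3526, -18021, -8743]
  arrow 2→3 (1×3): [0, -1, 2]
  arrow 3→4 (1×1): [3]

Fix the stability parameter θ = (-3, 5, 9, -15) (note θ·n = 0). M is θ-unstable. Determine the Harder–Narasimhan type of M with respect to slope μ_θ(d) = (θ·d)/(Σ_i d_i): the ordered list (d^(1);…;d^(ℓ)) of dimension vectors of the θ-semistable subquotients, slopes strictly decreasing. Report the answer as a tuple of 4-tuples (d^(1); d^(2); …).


Via rank(M_{q-1}∘⋯∘M_p): M ≅ I[1,2]^2, I[1,4].
μ_θ-semistable layers: μ^(1)=5; μ^(2)=-1/3; μ^(3)=-3

((0, 2, 0, 0); (0, 1, 1, 1); (3, 0, 0, 0))


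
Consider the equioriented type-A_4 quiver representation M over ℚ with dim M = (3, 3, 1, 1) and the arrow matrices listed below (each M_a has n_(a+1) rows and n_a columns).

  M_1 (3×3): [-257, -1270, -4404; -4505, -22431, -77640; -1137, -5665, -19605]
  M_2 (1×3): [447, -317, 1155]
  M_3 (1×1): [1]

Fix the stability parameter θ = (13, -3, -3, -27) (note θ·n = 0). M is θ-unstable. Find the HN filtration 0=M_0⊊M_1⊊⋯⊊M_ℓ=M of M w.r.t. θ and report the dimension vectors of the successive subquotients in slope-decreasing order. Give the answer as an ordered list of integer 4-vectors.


Via rank(M_{q-1}∘⋯∘M_p): M ≅ I[1,2]^2, I[1,4].
μ_θ-semistable layers: μ^(1)=5; μ^(2)=-5

((2, 2, 0, 0); (1, 1, 1, 1))


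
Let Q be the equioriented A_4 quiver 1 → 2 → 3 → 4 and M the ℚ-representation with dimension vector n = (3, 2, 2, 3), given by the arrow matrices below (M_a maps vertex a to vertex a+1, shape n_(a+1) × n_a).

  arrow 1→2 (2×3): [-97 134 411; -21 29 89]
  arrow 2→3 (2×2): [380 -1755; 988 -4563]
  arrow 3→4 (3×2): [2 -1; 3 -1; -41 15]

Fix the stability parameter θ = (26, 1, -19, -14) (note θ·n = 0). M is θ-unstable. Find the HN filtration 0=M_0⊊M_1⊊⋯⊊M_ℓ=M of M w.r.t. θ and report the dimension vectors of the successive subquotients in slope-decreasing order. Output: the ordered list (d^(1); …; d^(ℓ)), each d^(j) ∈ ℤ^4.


Interval decomposition of M: I[1,1], I[1,2], I[1,4], I[3,4], I[4,4].
HN type (ℓ=5): μ^(1)=26; μ^(2)=27/2; μ^(3)=-3/2; μ^(4)=-14; μ^(5)=-19

((1, 0, 0, 0); (1, 1, 0, 0); (1, 1, 1, 1); (0, 0, 0, 2); (0, 0, 1, 0))


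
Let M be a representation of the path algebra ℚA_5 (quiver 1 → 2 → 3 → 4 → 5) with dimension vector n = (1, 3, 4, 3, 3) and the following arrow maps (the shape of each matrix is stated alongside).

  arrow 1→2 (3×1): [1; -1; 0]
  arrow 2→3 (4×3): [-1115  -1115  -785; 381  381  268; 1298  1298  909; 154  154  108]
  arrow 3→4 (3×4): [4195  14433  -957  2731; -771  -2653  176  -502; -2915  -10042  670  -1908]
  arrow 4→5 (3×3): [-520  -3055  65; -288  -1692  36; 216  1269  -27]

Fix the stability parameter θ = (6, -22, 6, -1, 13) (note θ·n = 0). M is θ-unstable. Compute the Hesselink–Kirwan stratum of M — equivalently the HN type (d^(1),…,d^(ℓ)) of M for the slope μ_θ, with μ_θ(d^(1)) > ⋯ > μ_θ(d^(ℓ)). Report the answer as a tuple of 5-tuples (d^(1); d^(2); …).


Barcode: M ≅ I[1,2], I[2,4], I[2,5], I[3,3], I[3,4], I[5,5]^2. HN layers by μ_θ (5 steps, strictly decreasing):
  μ^(1)=13; μ^(2)=6; μ^(3)=5/2; μ^(4)=-8; μ^(5)=-22

((0, 0, 0, 0, 3); (0, 0, 1, 0, 0); (0, 0, 3, 3, 0); (1, 1, 0, 0, 0); (0, 2, 0, 0, 0))


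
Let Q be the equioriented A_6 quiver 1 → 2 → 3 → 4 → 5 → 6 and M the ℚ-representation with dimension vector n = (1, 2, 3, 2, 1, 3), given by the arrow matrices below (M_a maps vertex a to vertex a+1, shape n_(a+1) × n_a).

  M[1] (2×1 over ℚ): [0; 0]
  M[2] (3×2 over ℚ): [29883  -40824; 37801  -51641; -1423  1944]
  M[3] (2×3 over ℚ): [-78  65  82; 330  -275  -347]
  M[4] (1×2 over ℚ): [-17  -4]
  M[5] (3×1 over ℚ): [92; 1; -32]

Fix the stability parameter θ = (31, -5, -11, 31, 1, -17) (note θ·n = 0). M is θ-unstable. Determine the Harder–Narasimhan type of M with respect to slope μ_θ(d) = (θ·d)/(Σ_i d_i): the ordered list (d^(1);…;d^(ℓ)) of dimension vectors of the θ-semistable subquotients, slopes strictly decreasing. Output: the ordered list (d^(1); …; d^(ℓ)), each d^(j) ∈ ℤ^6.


Interval decomposition of M: I[1,1], I[2,4], I[2,6], I[3,3], I[6,6]^2.
HN type (ℓ=5): μ^(1)=31; μ^(2)=5; μ^(3)=-8; μ^(4)=-11; μ^(5)=-17

((1, 0, 0, 1, 0, 0); (0, 0, 0, 1, 1, 1); (0, 2, 2, 0, 0, 0); (0, 0, 1, 0, 0, 0); (0, 0, 0, 0, 0, 2))


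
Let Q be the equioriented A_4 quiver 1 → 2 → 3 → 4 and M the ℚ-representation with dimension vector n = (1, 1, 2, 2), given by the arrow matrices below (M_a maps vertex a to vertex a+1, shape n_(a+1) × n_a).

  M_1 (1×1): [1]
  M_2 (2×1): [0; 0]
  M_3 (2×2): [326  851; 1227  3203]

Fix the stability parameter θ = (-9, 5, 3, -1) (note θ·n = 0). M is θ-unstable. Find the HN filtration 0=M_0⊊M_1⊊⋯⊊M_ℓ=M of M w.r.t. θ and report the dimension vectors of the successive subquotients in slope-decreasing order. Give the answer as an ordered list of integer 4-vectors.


Interval decomposition of M: I[1,2], I[3,4]^2.
HN type (ℓ=3): μ^(1)=5; μ^(2)=1; μ^(3)=-9

((0, 1, 0, 0); (0, 0, 2, 2); (1, 0, 0, 0))


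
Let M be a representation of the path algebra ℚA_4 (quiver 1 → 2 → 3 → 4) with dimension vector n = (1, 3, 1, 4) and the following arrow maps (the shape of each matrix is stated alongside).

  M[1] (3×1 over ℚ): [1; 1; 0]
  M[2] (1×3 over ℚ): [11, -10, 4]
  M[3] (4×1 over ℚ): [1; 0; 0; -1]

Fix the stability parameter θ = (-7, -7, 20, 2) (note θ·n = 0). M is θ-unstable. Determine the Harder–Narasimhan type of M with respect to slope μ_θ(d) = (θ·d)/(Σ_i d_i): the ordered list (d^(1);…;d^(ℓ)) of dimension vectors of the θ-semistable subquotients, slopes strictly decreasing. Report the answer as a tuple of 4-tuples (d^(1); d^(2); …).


Barcode: M ≅ I[1,4], I[2,2]^2, I[4,4]^3. HN layers by μ_θ (3 steps, strictly decreasing):
  μ^(1)=11; μ^(2)=2; μ^(3)=-7

((0, 0, 1, 1); (0, 0, 0, 3); (1, 3, 0, 0))


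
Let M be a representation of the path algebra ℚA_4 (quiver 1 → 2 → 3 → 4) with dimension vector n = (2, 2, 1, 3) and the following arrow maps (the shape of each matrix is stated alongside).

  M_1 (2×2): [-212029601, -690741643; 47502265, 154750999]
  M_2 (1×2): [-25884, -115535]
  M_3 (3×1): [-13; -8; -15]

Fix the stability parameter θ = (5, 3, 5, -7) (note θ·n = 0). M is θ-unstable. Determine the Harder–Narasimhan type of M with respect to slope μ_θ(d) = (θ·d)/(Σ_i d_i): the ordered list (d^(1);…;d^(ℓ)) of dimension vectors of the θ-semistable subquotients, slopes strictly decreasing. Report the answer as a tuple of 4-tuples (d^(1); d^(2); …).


Via rank(M_{q-1}∘⋯∘M_p): M ≅ I[1,2], I[1,4], I[4,4]^2.
μ_θ-semistable layers: μ^(1)=4; μ^(2)=3/2; μ^(3)=-7

((1, 1, 0, 0); (1, 1, 1, 1); (0, 0, 0, 2))


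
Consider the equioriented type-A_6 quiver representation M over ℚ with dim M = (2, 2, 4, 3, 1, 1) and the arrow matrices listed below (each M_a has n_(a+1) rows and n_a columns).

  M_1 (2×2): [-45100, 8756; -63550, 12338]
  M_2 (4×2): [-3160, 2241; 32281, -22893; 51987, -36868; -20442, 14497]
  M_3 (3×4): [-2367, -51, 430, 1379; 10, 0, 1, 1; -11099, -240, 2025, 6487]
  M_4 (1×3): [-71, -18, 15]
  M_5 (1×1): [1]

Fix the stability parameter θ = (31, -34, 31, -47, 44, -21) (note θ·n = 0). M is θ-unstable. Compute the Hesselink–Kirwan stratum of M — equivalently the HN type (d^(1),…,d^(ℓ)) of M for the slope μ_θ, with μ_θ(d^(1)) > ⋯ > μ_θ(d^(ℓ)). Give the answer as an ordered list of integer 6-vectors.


Barcode: M ≅ I[1,1], I[1,6], I[2,4], I[3,3], I[3,4]. HN layers by μ_θ (5 steps, strictly decreasing):
  μ^(1)=31; μ^(2)=23/2; μ^(3)=-19/4; μ^(4)=-8; μ^(5)=-34

((1, 0, 1, 0, 0, 0); (0, 0, 0, 0, 1, 1); (1, 1, 1, 1, 0, 0); (0, 0, 2, 2, 0, 0); (0, 1, 0, 0, 0, 0))


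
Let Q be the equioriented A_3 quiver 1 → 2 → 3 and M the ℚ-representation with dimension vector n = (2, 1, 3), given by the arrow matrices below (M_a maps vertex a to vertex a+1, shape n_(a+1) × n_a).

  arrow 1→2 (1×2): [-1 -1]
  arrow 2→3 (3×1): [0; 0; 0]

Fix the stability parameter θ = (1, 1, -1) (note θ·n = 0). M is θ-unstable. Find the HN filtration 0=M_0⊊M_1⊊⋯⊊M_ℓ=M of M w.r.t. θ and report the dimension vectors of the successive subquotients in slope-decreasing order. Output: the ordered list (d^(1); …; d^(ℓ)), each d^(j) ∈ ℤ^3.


Via rank(M_{q-1}∘⋯∘M_p): M ≅ I[1,1], I[1,2], I[3,3]^3.
μ_θ-semistable layers: μ^(1)=1; μ^(2)=-1

((2, 1, 0); (0, 0, 3))


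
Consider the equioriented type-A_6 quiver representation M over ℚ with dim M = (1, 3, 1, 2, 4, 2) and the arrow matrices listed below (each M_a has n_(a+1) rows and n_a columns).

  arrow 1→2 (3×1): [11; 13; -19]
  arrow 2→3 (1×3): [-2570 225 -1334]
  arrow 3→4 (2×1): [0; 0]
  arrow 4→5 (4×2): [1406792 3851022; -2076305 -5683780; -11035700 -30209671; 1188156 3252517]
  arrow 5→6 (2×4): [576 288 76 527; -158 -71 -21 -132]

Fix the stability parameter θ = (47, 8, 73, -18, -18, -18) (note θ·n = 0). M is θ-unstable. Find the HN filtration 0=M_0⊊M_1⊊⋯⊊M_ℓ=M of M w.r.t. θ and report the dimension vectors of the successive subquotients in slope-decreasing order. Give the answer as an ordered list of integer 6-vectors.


Interval decomposition of M: I[1,3], I[2,2]^2, I[4,6]^2, I[5,5]^2.
HN type (ℓ=4): μ^(1)=73; μ^(2)=55/2; μ^(3)=8; μ^(4)=-18

((0, 0, 1, 0, 0, 0); (1, 1, 0, 0, 0, 0); (0, 2, 0, 0, 0, 0); (0, 0, 0, 2, 4, 2))


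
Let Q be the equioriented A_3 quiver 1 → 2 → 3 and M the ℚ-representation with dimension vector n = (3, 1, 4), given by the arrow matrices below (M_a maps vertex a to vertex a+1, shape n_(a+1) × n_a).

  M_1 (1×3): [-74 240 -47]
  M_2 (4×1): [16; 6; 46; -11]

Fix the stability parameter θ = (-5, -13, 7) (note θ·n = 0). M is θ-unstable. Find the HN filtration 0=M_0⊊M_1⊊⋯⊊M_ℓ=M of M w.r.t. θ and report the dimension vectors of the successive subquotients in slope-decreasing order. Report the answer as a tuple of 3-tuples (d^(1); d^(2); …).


Interval decomposition of M: I[1,1]^2, I[1,3], I[3,3]^3.
HN type (ℓ=3): μ^(1)=7; μ^(2)=-5; μ^(3)=-9

((0, 0, 4); (2, 0, 0); (1, 1, 0))


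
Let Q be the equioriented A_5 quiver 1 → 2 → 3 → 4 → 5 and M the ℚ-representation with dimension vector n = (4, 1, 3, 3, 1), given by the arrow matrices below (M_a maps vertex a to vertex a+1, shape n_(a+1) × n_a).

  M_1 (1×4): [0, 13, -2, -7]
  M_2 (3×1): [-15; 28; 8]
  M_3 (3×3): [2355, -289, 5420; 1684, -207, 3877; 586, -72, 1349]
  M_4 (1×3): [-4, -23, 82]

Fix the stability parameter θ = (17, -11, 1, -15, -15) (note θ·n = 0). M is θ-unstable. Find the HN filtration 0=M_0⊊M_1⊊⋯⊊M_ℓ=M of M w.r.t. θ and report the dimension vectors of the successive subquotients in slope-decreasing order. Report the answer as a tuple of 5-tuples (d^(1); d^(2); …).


Barcode: M ≅ I[1,1]^3, I[1,4], I[3,4], I[3,5]. HN layers by μ_θ (4 steps, strictly decreasing):
  μ^(1)=17; μ^(2)=-2; μ^(3)=-7; μ^(4)=-29/3

((3, 0, 0, 0, 0); (1, 1, 1, 1, 0); (0, 0, 1, 1, 0); (0, 0, 1, 1, 1))


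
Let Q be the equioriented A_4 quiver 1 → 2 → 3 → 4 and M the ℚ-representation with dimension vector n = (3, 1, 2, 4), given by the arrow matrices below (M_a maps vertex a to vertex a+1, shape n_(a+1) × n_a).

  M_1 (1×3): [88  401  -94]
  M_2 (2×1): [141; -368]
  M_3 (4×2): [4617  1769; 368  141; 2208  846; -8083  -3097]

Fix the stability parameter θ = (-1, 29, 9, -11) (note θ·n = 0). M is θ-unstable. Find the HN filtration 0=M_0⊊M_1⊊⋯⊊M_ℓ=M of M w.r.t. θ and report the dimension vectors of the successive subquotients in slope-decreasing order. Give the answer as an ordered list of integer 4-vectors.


Via rank(M_{q-1}∘⋯∘M_p): M ≅ I[1,1]^2, I[1,4], I[3,4], I[4,4]^2.
μ_θ-semistable layers: μ^(1)=9; μ^(2)=-1; μ^(3)=-11

((0, 1, 1, 1); (3, 0, 1, 1); (0, 0, 0, 2))


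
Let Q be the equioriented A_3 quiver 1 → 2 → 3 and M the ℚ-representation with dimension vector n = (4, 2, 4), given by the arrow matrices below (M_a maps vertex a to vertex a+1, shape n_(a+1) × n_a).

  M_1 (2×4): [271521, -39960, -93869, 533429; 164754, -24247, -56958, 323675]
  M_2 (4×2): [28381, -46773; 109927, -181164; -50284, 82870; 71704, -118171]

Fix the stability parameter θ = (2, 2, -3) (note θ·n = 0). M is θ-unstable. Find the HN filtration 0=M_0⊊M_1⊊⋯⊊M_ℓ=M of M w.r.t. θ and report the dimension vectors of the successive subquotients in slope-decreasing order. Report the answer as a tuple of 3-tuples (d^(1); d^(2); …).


Barcode: M ≅ I[1,1]^2, I[1,3]^2, I[3,3]^2. HN layers by μ_θ (3 steps, strictly decreasing):
  μ^(1)=2; μ^(2)=1/3; μ^(3)=-3

((2, 0, 0); (2, 2, 2); (0, 0, 2))


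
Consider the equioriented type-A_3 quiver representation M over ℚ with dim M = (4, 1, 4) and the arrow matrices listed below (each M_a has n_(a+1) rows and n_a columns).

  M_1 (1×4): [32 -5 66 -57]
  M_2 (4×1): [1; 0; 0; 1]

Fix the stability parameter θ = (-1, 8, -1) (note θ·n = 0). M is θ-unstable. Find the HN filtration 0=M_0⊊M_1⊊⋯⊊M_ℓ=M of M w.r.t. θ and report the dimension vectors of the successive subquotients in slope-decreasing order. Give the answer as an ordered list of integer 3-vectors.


Barcode: M ≅ I[1,1]^3, I[1,3], I[3,3]^3. HN layers by μ_θ (2 steps, strictly decreasing):
  μ^(1)=7/2; μ^(2)=-1

((0, 1, 1); (4, 0, 3))


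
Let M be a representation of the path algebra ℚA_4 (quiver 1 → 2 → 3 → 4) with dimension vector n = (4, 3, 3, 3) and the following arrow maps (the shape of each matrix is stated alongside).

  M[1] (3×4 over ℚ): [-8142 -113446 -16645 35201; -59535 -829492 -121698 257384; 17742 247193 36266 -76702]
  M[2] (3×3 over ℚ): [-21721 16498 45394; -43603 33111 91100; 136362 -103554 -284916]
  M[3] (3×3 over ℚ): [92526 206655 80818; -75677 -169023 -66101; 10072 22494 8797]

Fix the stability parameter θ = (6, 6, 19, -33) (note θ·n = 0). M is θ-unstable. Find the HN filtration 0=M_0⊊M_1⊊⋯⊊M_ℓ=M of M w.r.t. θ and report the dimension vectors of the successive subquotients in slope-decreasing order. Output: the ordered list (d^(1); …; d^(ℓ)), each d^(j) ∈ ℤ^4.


Barcode: M ≅ I[1,1], I[1,4]^3. HN layers by μ_θ (2 steps, strictly decreasing):
  μ^(1)=6; μ^(2)=-1/2

((1, 0, 0, 0); (3, 3, 3, 3))


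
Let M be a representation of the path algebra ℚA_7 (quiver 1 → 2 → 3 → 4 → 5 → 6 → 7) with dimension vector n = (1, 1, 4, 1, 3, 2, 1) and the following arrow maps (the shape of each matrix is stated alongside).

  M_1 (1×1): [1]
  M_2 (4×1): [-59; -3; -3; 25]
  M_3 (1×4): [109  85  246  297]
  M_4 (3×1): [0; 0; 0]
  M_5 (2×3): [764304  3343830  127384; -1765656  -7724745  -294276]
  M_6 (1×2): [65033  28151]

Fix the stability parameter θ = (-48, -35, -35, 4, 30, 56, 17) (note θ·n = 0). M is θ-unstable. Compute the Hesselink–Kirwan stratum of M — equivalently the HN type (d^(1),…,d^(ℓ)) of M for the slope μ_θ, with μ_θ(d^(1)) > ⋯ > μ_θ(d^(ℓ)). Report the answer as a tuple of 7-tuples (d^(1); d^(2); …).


Barcode: M ≅ I[1,4], I[3,3]^3, I[5,5]^2, I[5,7], I[6,6]. HN layers by μ_θ (6 steps, strictly decreasing):
  μ^(1)=56; μ^(2)=73/2; μ^(3)=30; μ^(4)=4; μ^(5)=-35; μ^(6)=-48

((0, 0, 0, 0, 0, 1, 0); (0, 0, 0, 0, 0, 1, 1); (0, 0, 0, 0, 3, 0, 0); (0, 0, 0, 1, 0, 0, 0); (0, 1, 4, 0, 0, 0, 0); (1, 0, 0, 0, 0, 0, 0))


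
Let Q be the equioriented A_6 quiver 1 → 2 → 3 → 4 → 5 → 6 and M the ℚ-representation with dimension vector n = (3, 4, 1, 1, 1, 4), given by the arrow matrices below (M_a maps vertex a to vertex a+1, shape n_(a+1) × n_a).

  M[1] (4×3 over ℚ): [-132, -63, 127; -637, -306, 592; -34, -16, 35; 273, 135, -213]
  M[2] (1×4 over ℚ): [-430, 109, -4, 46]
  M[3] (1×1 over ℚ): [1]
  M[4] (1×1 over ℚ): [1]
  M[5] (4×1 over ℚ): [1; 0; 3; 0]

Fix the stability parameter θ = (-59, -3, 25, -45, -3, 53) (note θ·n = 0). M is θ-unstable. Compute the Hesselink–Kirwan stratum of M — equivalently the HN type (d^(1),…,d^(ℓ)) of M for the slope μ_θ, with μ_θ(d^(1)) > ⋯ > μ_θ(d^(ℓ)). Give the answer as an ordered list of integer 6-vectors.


Via rank(M_{q-1}∘⋯∘M_p): M ≅ I[1,2]^2, I[1,6], I[2,2], I[6,6]^3.
μ_θ-semistable layers: μ^(1)=53; μ^(2)=-3; μ^(3)=-23/3; μ^(4)=-59

((0, 0, 0, 0, 0, 4); (0, 3, 0, 0, 1, 0); (0, 1, 1, 1, 0, 0); (3, 0, 0, 0, 0, 0))


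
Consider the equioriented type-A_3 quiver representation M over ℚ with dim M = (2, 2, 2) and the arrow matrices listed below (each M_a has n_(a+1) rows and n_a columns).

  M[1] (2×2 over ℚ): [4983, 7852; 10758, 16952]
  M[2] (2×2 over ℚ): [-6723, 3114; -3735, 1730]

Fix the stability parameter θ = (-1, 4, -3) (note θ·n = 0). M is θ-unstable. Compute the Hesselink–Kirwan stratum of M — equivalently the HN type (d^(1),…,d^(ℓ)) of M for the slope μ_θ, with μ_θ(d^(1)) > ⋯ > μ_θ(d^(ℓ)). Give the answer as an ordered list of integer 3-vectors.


Barcode: M ≅ I[1,1], I[1,3], I[2,2], I[3,3]. HN layers by μ_θ (4 steps, strictly decreasing):
  μ^(1)=4; μ^(2)=1/2; μ^(3)=-1; μ^(4)=-3

((0, 1, 0); (0, 1, 1); (2, 0, 0); (0, 0, 1))
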